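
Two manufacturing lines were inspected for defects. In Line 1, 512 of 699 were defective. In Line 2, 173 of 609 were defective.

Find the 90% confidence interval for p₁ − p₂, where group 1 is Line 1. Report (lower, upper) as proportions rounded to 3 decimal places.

(0.408, 0.489)

Sample proportions: 512/699 = 0.7325, 173/609 = 0.2841.
Each SE is √(p̂(1−p̂)/n): √(0.7325·0.2675/699) = 0.01674 and √(0.2841·0.7159/609) = 0.01827.
SE(p̂₁ − p̂₂) = √(SE₁² + SE₂²) = √(0.0002802276 + 0.0003337929) = 0.02478, since the two samples are independent.
At 90% confidence z* = 1.645; margin = 1.645 × 0.02478 = 0.04076.
The difference is 0.7325 − 0.2841 = 0.4484, so the interval is 0.4484 ± 0.04076 = (0.408, 0.489).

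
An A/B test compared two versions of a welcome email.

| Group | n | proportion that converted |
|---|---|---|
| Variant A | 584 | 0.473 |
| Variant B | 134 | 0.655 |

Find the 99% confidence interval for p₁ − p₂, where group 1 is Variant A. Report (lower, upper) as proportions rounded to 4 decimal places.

(-0.3004, -0.0636)

Each SE is √(p̂(1−p̂)/n): √(0.4730·0.5270/584) = 0.02066 and √(0.6550·0.3450/134) = 0.04107.
SE(p̂₁ − p̂₂) = √(SE₁² + SE₂²) = √(0.0004268356 + 0.0016867449) = 0.04597, since the two samples are independent.
At 99% confidence z* = 2.576; margin = 2.576 × 0.04597 = 0.11842.
The difference is 0.4730 − 0.6550 = -0.1820, so the interval is -0.1820 ± 0.11842 = (-0.3004, -0.0636).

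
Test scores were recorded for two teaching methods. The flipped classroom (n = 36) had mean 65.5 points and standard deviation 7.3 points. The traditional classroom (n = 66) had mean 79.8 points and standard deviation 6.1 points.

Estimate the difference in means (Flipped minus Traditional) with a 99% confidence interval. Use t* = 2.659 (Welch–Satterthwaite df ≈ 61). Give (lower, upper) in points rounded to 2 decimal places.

(-18.10, -10.50)

SE₁ = s₁/√n₁ = 7.3/√36 = 1.2167; SE₂ = 6.1/√66 = 0.7509.
Independent samples, unequal variances: SE_diff = √(SE₁² + SE₂²) = √(1.48035889 + 0.56385081) = 1.4298.
t* = 2.659, so margin of error = 2.659 × 1.4298 = 3.8018.
Difference in means = 65.5 − 79.8 = -14.3000.
-14.3000 ± 3.8018 → (-18.10, -10.50).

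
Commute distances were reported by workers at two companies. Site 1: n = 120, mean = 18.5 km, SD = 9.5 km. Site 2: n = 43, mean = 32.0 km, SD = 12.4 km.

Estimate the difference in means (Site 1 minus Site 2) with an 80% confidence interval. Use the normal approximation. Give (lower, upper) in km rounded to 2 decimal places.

SE₁ = s₁/√n₁ = 9.5/√120 = 0.8672; SE₂ = 12.4/√43 = 1.8910.
Independent samples, unequal variances: SE_diff = √(SE₁² + SE₂²) = √(0.75203584 + 3.575881) = 2.0804.
z* = 1.282, so margin of error = 1.282 × 2.0804 = 2.6671.
Difference in means = 18.5 − 32.0 = -13.5000.
-13.5000 ± 2.6671 → (-16.17, -10.83).

(-16.17, -10.83)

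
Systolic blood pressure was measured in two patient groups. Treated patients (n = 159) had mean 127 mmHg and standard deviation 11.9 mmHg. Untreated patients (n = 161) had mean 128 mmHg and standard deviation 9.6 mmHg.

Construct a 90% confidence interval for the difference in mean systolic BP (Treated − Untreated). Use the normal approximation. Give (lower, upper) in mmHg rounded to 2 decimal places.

SE₁ = s₁/√n₁ = 11.9/√159 = 0.9437; SE₂ = 9.6/√161 = 0.7566.
Independent samples, unequal variances: SE_diff = √(SE₁² + SE₂²) = √(0.89056969 + 0.57244356) = 1.2096.
z* = 1.645, so margin of error = 1.645 × 1.2096 = 1.9898.
Difference in means = 127 − 128 = -1.0000.
-1.0000 ± 1.9898 → (-2.99, 0.99).

(-2.99, 0.99)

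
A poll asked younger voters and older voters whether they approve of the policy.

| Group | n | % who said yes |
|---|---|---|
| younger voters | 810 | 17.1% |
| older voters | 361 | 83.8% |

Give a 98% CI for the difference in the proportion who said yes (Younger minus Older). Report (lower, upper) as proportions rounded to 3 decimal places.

(-0.722, -0.612)

The two standard errors are √(0.1710×0.8290/810) = 0.01323 and √(0.8380×0.1620/361) = 0.01939.
Because the samples are independent, SE_diff = √(0.01323² + 0.01939²) = 0.02347.
Using z* = 2.326 for 98%, ME = 2.326 × 0.02347 = 0.05459.
p̂₁ − p̂₂ = -0.6670; interval -0.6670 ± 0.05459 gives (-0.722, -0.612).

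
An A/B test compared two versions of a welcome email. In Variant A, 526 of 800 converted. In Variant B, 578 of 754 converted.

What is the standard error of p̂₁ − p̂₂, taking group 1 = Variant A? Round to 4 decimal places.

0.0228

Sample proportions: 526/800 = 0.6575, 578/754 = 0.7666.
Each SE is √(p̂(1−p̂)/n): √(0.6575·0.3425/800) = 0.01678 and √(0.7666·0.2334/754) = 0.01540.
SE(p̂₁ − p̂₂) = √(SE₁² + SE₂²) = √(0.0002815684 + 0.00023716) = 0.02278, since the two samples are independent.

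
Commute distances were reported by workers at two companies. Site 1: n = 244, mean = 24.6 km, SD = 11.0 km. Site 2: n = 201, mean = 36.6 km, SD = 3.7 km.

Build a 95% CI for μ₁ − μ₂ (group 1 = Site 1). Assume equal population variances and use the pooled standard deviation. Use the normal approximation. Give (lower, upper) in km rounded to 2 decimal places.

(-13.59, -10.41)

Pooled variance s_p² = [243·11.0² + 200·3.7²] / (244+201−2) = 72.5530, so s_p = 8.5178.
SE_diff = s_p·√(1/n₁ + 1/n₂) = 8.5178·√(1/244 + 1/201) = 0.8114.
z* = 1.960; margin = 1.960 × 0.8114 = 1.5903.
Difference = 24.6 − 36.6 = -12.0000.
-12.0000 ± 1.5903 → (-13.59, -10.41).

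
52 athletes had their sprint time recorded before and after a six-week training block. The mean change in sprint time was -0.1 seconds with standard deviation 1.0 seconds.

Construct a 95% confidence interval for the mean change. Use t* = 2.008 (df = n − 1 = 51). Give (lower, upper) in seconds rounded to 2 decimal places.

(-0.38, 0.18)

This is a matched-pairs design, so SE = s_d/√n = 1.0/√52 = 0.1387.
Margin = 2.008 × 0.1387 = 0.2785; the interval is -0.1 ± 0.2785 = (-0.38, 0.18).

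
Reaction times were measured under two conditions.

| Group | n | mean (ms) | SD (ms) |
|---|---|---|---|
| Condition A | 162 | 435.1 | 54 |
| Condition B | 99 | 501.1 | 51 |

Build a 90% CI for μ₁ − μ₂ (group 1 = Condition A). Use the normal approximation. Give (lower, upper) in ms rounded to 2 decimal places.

Standard errors of each mean: 54/√162 = 4.2426 and 51/√99 = 5.1257.
SE(x̄₁ − x̄₂) = √(4.2426² + 5.1257²) = 6.6538 for independent samples with unequal variances.
With z* = 1.645, the margin is 1.645 × 6.6538 = 10.9455.
x̄₁ − x̄₂ = 435.1 − 501.1 = -66.0000; the interval is -66.0000 ± 10.9455 = (-76.95, -55.05).

(-76.95, -55.05)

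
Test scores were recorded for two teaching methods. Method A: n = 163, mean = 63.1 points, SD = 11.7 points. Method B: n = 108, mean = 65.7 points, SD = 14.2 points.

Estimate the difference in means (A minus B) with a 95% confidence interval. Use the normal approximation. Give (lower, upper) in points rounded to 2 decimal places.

SE₁ = s₁/√n₁ = 11.7/√163 = 0.9164; SE₂ = 14.2/√108 = 1.3664.
Independent samples, unequal variances: SE_diff = √(SE₁² + SE₂²) = √(0.83978896 + 1.86704896) = 1.6452.
z* = 1.960, so margin of error = 1.960 × 1.6452 = 3.2246.
Difference in means = 63.1 − 65.7 = -2.6000.
-2.6000 ± 3.2246 → (-5.82, 0.62).

(-5.82, 0.62)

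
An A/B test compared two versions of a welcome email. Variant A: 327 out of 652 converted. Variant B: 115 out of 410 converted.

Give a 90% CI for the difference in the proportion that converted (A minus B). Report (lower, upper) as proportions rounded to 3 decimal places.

First, p̂₁ = 327/652 = 0.5015; p̂₂ = 115/410 = 0.2805.
The two standard errors are √(0.5015×0.4985/652) = 0.01958 and √(0.2805×0.7195/410) = 0.02219.
Because the samples are independent, SE_diff = √(0.01958² + 0.02219²) = 0.02959.
Using z* = 1.645 for 90%, ME = 1.645 × 0.02959 = 0.04868.
p̂₁ − p̂₂ = 0.2210; interval 0.2210 ± 0.04868 gives (0.172, 0.270).

(0.172, 0.270)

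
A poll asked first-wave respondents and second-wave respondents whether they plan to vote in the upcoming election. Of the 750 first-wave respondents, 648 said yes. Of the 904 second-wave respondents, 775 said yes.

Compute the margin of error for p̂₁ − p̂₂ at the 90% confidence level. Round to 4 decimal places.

0.0281

p̂₁ = 648/750 = 0.8640 and p̂₂ = 775/904 = 0.8573.
SE₁ = √(p̂₁(1−p̂₁)/n₁) = √(0.8640·0.1360/750) = 0.01252; SE₂ = √(0.8573·0.1427/904) = 0.01163.
Independent samples: SE of the difference = √(SE₁² + SE₂²) = √(0.0001567504 + 0.0001352569) = 0.01709.
z* for 90% confidence is 1.645, so the margin of error is 1.645 × 0.01709 = 0.02811.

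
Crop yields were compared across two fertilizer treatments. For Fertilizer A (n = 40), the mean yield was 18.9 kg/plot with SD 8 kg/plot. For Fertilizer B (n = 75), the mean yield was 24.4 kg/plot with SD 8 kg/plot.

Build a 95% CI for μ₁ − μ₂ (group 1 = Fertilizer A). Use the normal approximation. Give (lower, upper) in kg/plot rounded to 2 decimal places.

(-8.57, -2.43)

Standard errors of each mean: 8/√40 = 1.2649 and 8/√75 = 0.9238.
SE(x̄₁ − x̄₂) = √(1.2649² + 0.9238²) = 1.5663 for independent samples with unequal variances.
With z* = 1.960, the margin is 1.960 × 1.5663 = 3.0699.
x̄₁ − x̄₂ = 18.9 − 24.4 = -5.5000; the interval is -5.5000 ± 3.0699 = (-8.57, -2.43).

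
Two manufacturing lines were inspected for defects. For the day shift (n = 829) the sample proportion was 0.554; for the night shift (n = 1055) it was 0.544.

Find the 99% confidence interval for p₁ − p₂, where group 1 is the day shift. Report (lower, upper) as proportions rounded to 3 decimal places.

(-0.049, 0.069)

SE₁ = √(p̂₁(1−p̂₁)/n₁) = √(0.5540·0.4460/829) = 0.01726; SE₂ = √(0.5440·0.4560/1055) = 0.01533.
Independent samples: SE of the difference = √(SE₁² + SE₂²) = √(0.0002979076 + 0.0002350089) = 0.02308.
z* for 99% confidence is 2.576, so the margin of error is 2.576 × 0.02308 = 0.05945.
Point estimate p̂₁ − p̂₂ = 0.5540 − 0.5440 = 0.0100.
0.0100 ± 0.05945 → (-0.049, 0.069).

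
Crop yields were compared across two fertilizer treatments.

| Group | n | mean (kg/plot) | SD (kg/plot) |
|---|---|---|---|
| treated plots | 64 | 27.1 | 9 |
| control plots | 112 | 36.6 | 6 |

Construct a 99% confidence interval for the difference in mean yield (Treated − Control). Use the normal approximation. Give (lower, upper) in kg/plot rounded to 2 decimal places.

SE₁ = s₁/√n₁ = 9/√64 = 1.1250; SE₂ = 6/√112 = 0.5669.
Independent samples, unequal variances: SE_diff = √(SE₁² + SE₂²) = √(1.265625 + 0.32137561) = 1.2598.
z* = 2.576, so margin of error = 2.576 × 1.2598 = 3.2452.
Difference in means = 27.1 − 36.6 = -9.5000.
-9.5000 ± 3.2452 → (-12.75, -6.25).

(-12.75, -6.25)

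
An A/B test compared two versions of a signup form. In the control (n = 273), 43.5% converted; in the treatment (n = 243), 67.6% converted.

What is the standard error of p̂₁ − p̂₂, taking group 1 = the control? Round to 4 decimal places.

0.0424

Each SE is √(p̂(1−p̂)/n): √(0.4350·0.5650/273) = 0.03000 and √(0.6760·0.3240/243) = 0.03002.
SE(p̂₁ − p̂₂) = √(SE₁² + SE₂²) = √(0.0009 + 0.0009012004) = 0.04244, since the two samples are independent.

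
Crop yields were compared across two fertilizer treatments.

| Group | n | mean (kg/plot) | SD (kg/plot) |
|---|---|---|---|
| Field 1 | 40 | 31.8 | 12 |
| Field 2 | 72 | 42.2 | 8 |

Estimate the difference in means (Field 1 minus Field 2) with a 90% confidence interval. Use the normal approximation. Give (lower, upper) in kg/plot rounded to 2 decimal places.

Standard errors of each mean: 12/√40 = 1.8974 and 8/√72 = 0.9428.
SE(x̄₁ − x̄₂) = √(1.8974² + 0.9428²) = 2.1187 for independent samples with unequal variances.
With z* = 1.645, the margin is 1.645 × 2.1187 = 3.4853.
x̄₁ − x̄₂ = 31.8 − 42.2 = -10.4000; the interval is -10.4000 ± 3.4853 = (-13.89, -6.91).

(-13.89, -6.91)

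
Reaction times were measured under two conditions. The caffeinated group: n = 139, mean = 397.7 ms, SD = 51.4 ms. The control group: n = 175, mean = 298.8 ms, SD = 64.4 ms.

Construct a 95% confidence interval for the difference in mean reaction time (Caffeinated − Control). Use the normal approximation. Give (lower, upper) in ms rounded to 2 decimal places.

Per-group SEs: s₁/√n₁ = 51.4/√139 = 4.3597, s₂/√n₂ = 64.4/√175 = 4.8682.
Unpooled SE of the difference: √(19.00698409 + 23.69937124) = 6.5350.
Margin of error = z* · SE = 1.960 × 6.5350 = 12.8086.
x̄₁ − x̄₂ = 397.7 − 298.8 = 98.9000.
CI: 98.9000 ± 12.8086 = (86.09, 111.71).

(86.09, 111.71)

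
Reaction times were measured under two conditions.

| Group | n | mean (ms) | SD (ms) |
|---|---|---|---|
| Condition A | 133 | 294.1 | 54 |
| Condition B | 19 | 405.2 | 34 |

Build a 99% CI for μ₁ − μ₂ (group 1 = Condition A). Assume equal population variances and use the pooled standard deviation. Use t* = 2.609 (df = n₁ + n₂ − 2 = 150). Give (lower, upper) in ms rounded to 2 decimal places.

(-144.38, -77.82)

s_p = √[((n₁−1)s₁² + (n₂−1)s₂²)/(n₁+n₂−2)] = √[(132·54² + 18·34²)/150] = 52.0077.
SE = 52.0077·√(1/133 + 1/19) = 12.7552.
With t* = 2.609, margin = 2.609 × 12.7552 = 33.2783.
x̄₁ − x̄₂ = 294.1 − 405.2 = -111.1000; interval -111.1000 ± 33.2783 = (-144.38, -77.82).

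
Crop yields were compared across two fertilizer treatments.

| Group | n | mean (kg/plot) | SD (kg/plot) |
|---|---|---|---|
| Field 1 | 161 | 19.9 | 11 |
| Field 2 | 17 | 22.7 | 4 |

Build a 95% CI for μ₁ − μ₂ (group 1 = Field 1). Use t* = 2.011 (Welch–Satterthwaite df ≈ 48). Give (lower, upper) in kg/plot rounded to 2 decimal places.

(-5.42, -0.18)

SE₁ = s₁/√n₁ = 11/√161 = 0.8669; SE₂ = 4/√17 = 0.9701.
Independent samples, unequal variances: SE_diff = √(SE₁² + SE₂²) = √(0.75151561 + 0.94109401) = 1.3010.
t* = 2.011, so margin of error = 2.011 × 1.3010 = 2.6163.
Difference in means = 19.9 − 22.7 = -2.8000.
-2.8000 ± 2.6163 → (-5.42, -0.18).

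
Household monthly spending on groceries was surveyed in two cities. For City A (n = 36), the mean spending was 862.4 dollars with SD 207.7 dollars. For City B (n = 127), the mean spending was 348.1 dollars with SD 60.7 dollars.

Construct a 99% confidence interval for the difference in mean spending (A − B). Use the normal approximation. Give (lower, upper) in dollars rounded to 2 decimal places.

Per-group SEs: s₁/√n₁ = 207.7/√36 = 34.6167, s₂/√n₂ = 60.7/√127 = 5.3863.
Unpooled SE of the difference: √(1198.31591889 + 29.01222769) = 35.0332.
Margin of error = z* · SE = 2.576 × 35.0332 = 90.2455.
x̄₁ − x̄₂ = 862.4 − 348.1 = 514.3000.
CI: 514.3000 ± 90.2455 = (424.05, 604.55).

(424.05, 604.55)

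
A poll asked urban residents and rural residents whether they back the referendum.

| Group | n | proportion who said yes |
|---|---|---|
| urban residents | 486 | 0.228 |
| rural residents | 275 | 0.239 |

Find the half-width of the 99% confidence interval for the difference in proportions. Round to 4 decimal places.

The two standard errors are √(0.2280×0.7720/486) = 0.01903 and √(0.2390×0.7610/275) = 0.02572.
Because the samples are independent, SE_diff = √(0.01903² + 0.02572²) = 0.03199.
Using z* = 2.576 for 99%, ME = 2.576 × 0.03199 = 0.08241.

0.0824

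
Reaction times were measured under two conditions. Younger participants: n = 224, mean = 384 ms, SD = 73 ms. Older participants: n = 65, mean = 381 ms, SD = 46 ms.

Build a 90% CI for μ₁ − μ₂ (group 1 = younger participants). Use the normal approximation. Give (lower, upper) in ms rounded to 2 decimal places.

(-9.35, 15.35)

Standard errors of each mean: 73/√224 = 4.8775 and 46/√65 = 5.7056.
SE(x̄₁ − x̄₂) = √(4.8775² + 5.7056²) = 7.5063 for independent samples with unequal variances.
With z* = 1.645, the margin is 1.645 × 7.5063 = 12.3479.
x̄₁ − x̄₂ = 384 − 381 = 3.0000; the interval is 3.0000 ± 12.3479 = (-9.35, 15.35).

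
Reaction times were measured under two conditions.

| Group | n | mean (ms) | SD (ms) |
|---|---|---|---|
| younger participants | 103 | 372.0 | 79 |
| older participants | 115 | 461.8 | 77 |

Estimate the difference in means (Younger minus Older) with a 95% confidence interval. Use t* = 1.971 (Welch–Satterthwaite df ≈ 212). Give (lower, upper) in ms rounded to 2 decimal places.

(-110.67, -68.93)

SE₁ = s₁/√n₁ = 79/√103 = 7.7841; SE₂ = 77/√115 = 7.1803.
Independent samples, unequal variances: SE_diff = √(SE₁² + SE₂²) = √(60.59221281 + 51.55670809) = 10.5900.
t* = 1.971, so margin of error = 1.971 × 10.5900 = 20.8729.
Difference in means = 372.0 − 461.8 = -89.8000.
-89.8000 ± 20.8729 → (-110.67, -68.93).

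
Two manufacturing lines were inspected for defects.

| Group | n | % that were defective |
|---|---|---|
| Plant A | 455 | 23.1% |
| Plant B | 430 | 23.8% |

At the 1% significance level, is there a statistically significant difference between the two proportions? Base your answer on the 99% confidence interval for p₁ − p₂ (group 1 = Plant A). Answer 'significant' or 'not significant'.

SE₁ = √(p̂₁(1−p̂₁)/n₁) = √(0.2310·0.7690/455) = 0.01976; SE₂ = √(0.2380·0.7620/430) = 0.02054.
Independent samples: SE of the difference = √(SE₁² + SE₂²) = √(0.0003904576 + 0.0004218916) = 0.02850.
z* for 99% confidence is 2.576, so the margin of error is 2.576 × 0.02850 = 0.07342.
Point estimate p̂₁ − p̂₂ = 0.2310 − 0.2380 = -0.0070.
-0.0070 ± 0.07342 → (-0.08042, 0.06642).
The interval (-0.08042, 0.06642) contains 0, so the difference is not significant.

not significant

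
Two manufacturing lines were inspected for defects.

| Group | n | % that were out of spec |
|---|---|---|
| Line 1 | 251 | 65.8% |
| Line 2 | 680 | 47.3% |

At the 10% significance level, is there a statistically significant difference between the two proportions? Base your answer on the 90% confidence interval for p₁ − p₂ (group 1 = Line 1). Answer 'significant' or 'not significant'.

Each SE is √(p̂(1−p̂)/n): √(0.6580·0.3420/251) = 0.02994 and √(0.4730·0.5270/680) = 0.01915.
SE(p̂₁ − p̂₂) = √(SE₁² + SE₂²) = √(0.0008964036 + 0.0003667225) = 0.03554, since the two samples are independent.
At 90% confidence z* = 1.645; margin = 1.645 × 0.03554 = 0.05846.
The difference is 0.6580 − 0.4730 = 0.1850, so the interval is 0.1850 ± 0.05846 = (0.12654, 0.24346).
The interval (0.12654, 0.24346) does not contain 0, so the difference is significant.

significant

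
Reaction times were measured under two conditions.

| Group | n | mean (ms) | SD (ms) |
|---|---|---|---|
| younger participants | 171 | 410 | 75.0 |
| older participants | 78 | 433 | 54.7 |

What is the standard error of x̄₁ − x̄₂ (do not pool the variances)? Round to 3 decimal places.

8.441

Per-group SEs: s₁/√n₁ = 75.0/√171 = 5.7354, s₂/√n₂ = 54.7/√78 = 6.1936.
Unpooled SE of the difference: √(32.89481316 + 38.36068096) = 8.4413.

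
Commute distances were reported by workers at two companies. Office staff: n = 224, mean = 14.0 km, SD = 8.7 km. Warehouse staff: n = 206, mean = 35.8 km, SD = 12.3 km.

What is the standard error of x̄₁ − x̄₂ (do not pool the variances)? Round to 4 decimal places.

1.0355

SE₁ = s₁/√n₁ = 8.7/√224 = 0.5813; SE₂ = 12.3/√206 = 0.8570.
Independent samples, unequal variances: SE_diff = √(SE₁² + SE₂²) = √(0.33790969 + 0.734449) = 1.0355.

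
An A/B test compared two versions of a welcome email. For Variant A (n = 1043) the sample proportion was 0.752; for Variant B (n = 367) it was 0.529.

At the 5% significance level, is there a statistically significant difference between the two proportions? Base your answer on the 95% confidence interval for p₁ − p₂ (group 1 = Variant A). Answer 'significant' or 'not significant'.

significant

The two standard errors are √(0.7520×0.2480/1043) = 0.01337 and √(0.5290×0.4710/367) = 0.02606.
Because the samples are independent, SE_diff = √(0.01337² + 0.02606²) = 0.02929.
Using z* = 1.960 for 95%, ME = 1.960 × 0.02929 = 0.05741.
p̂₁ − p̂₂ = 0.2230; interval 0.2230 ± 0.05741 gives (0.16559, 0.28041).
The interval (0.16559, 0.28041) does not contain 0, so the difference is significant.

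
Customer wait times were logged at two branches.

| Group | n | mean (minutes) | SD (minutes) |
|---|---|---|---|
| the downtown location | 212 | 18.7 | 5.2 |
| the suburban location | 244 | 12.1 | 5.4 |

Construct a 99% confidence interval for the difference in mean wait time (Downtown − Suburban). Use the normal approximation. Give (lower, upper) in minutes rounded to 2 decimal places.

(5.32, 7.88)

SE₁ = s₁/√n₁ = 5.2/√212 = 0.3571; SE₂ = 5.4/√244 = 0.3457.
Independent samples, unequal variances: SE_diff = √(SE₁² + SE₂²) = √(0.12752041 + 0.11950849) = 0.4970.
z* = 2.576, so margin of error = 2.576 × 0.4970 = 1.2803.
Difference in means = 18.7 − 12.1 = 6.6000.
6.6000 ± 1.2803 → (5.32, 7.88).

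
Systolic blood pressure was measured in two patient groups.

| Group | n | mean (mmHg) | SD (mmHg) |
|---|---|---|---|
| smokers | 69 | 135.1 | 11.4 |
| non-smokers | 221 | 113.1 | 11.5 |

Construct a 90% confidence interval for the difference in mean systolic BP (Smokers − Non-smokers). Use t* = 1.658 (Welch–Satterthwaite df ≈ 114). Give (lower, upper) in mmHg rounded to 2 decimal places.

Standard errors of each mean: 11.4/√69 = 1.3724 and 11.5/√221 = 0.7736.
SE(x̄₁ − x̄₂) = √(1.3724² + 0.7736²) = 1.5754 for independent samples with unequal variances.
With t* = 1.658, the margin is 1.658 × 1.5754 = 2.6120.
x̄₁ − x̄₂ = 135.1 − 113.1 = 22.0000; the interval is 22.0000 ± 2.6120 = (19.39, 24.61).

(19.39, 24.61)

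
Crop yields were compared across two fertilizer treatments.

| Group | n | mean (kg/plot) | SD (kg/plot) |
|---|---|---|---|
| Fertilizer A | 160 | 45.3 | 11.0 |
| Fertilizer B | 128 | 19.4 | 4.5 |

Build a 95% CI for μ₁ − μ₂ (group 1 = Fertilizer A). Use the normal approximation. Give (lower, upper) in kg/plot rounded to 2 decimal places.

Per-group SEs: s₁/√n₁ = 11.0/√160 = 0.8696, s₂/√n₂ = 4.5/√128 = 0.3977.
Unpooled SE of the difference: √(0.75620416 + 0.15816529) = 0.9562.
Margin of error = z* · SE = 1.960 × 0.9562 = 1.8742.
x̄₁ − x̄₂ = 45.3 − 19.4 = 25.9000.
CI: 25.9000 ± 1.8742 = (24.03, 27.77).

(24.03, 27.77)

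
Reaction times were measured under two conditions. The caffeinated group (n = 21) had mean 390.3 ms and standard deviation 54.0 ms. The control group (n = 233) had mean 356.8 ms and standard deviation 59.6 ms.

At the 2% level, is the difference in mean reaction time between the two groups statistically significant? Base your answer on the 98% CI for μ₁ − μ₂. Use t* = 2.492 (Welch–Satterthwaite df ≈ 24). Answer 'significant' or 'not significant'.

significant

Per-group SEs: s₁/√n₁ = 54.0/√21 = 11.7838, s₂/√n₂ = 59.6/√233 = 3.9045.
Unpooled SE of the difference: √(138.85794244 + 15.24512025) = 12.4138.
Margin of error = t* · SE = 2.492 × 12.4138 = 30.9352.
x̄₁ − x̄₂ = 390.3 − 356.8 = 33.5000.
CI: 33.5000 ± 30.9352 = (2.5648, 64.4352).
The interval (2.5648, 64.4352) does not contain 0, so the difference is significant.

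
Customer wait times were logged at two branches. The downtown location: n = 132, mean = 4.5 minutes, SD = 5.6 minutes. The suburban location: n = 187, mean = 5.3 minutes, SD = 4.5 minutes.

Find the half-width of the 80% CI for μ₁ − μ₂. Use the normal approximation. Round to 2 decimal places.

0.75

Per-group SEs: s₁/√n₁ = 5.6/√132 = 0.4874, s₂/√n₂ = 4.5/√187 = 0.3291.
Unpooled SE of the difference: √(0.23755876 + 0.10830681) = 0.5881.
Margin of error = z* · SE = 1.282 × 0.5881 = 0.7539.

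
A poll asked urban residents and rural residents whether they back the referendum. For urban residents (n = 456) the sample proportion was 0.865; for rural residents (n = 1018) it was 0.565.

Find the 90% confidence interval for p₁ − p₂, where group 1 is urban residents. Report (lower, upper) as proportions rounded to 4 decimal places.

(0.2633, 0.3367)

Each SE is √(p̂(1−p̂)/n): √(0.8650·0.1350/456) = 0.01600 and √(0.5650·0.4350/1018) = 0.01554.
SE(p̂₁ − p̂₂) = √(SE₁² + SE₂²) = √(0.000256 + 0.0002414916) = 0.02230, since the two samples are independent.
At 90% confidence z* = 1.645; margin = 1.645 × 0.02230 = 0.03668.
The difference is 0.8650 − 0.5650 = 0.3000, so the interval is 0.3000 ± 0.03668 = (0.2633, 0.3367).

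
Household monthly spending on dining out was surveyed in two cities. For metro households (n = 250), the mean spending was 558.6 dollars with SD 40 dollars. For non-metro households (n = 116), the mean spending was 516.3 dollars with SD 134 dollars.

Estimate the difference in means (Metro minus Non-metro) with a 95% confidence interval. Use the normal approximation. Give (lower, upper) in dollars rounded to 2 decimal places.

Per-group SEs: s₁/√n₁ = 40/√250 = 2.5298, s₂/√n₂ = 134/√116 = 12.4416.
Unpooled SE of the difference: √(6.39988804 + 154.79341056) = 12.6962.
Margin of error = z* · SE = 1.960 × 12.6962 = 24.8846.
x̄₁ − x̄₂ = 558.6 − 516.3 = 42.3000.
CI: 42.3000 ± 24.8846 = (17.42, 67.18).

(17.42, 67.18)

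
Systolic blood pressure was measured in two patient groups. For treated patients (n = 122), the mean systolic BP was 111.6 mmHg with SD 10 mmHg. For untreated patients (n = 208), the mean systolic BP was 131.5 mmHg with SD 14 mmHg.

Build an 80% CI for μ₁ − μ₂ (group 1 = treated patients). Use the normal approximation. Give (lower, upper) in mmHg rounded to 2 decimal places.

Standard errors of each mean: 10/√122 = 0.9054 and 14/√208 = 0.9707.
SE(x̄₁ − x̄₂) = √(0.9054² + 0.9707²) = 1.3274 for independent samples with unequal variances.
With z* = 1.282, the margin is 1.282 × 1.3274 = 1.7017.
x̄₁ − x̄₂ = 111.6 − 131.5 = -19.9000; the interval is -19.9000 ± 1.7017 = (-21.60, -18.20).

(-21.60, -18.20)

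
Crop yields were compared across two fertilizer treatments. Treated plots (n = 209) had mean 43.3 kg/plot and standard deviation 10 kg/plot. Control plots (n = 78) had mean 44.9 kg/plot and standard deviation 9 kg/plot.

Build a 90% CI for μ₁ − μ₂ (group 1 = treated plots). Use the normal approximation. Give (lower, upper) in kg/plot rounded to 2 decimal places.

(-3.63, 0.43)

SE₁ = s₁/√n₁ = 10/√209 = 0.6917; SE₂ = 9/√78 = 1.0190.
Independent samples, unequal variances: SE_diff = √(SE₁² + SE₂²) = √(0.47844889 + 1.038361) = 1.2316.
z* = 1.645, so margin of error = 1.645 × 1.2316 = 2.0260.
Difference in means = 43.3 − 44.9 = -1.6000.
-1.6000 ± 2.0260 → (-3.63, 0.43).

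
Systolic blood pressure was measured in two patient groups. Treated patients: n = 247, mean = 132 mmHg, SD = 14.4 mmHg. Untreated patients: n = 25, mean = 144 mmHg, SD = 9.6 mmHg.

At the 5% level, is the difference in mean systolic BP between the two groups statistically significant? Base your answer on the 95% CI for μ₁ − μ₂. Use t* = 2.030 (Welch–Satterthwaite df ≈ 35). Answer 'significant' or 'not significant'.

SE₁ = s₁/√n₁ = 14.4/√247 = 0.9163; SE₂ = 9.6/√25 = 1.9200.
Independent samples, unequal variances: SE_diff = √(SE₁² + SE₂²) = √(0.83960569 + 3.6864) = 2.1274.
t* = 2.030, so margin of error = 2.030 × 2.1274 = 4.3186.
Difference in means = 132 − 144 = -12.0000.
-12.0000 ± 4.3186 → (-16.3186, -7.6814).
The interval (-16.3186, -7.6814) does not contain 0, so the difference is significant.

significant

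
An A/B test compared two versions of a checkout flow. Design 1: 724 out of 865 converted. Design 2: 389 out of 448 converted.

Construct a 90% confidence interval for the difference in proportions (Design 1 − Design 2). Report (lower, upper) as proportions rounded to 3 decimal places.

(-0.065, 0.002)

Sample proportions: 724/865 = 0.8370, 389/448 = 0.8683.
Each SE is √(p̂(1−p̂)/n): √(0.8370·0.1630/865) = 0.01256 and √(0.8683·0.1317/448) = 0.01598.
SE(p̂₁ − p̂₂) = √(SE₁² + SE₂²) = √(0.0001577536 + 0.0002553604) = 0.02033, since the two samples are independent.
At 90% confidence z* = 1.645; margin = 1.645 × 0.02033 = 0.03344.
The difference is 0.8370 − 0.8683 = -0.0313, so the interval is -0.0313 ± 0.03344 = (-0.065, 0.002).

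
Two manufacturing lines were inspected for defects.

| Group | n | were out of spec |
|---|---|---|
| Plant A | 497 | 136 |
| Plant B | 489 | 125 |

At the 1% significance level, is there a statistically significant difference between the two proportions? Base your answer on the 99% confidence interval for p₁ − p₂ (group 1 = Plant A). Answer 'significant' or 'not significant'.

not significant

Sample proportions: 136/497 = 0.2736, 125/489 = 0.2556.
Each SE is √(p̂(1−p̂)/n): √(0.2736·0.7264/497) = 0.02000 and √(0.2556·0.7444/489) = 0.01973.
SE(p̂₁ − p̂₂) = √(SE₁² + SE₂²) = √(0.0004 + 0.0003892729) = 0.02809, since the two samples are independent.
At 99% confidence z* = 2.576; margin = 2.576 × 0.02809 = 0.07236.
The difference is 0.2736 − 0.2556 = 0.0180, so the interval is 0.0180 ± 0.07236 = (-0.05436, 0.09036).
The interval (-0.05436, 0.09036) contains 0, so the difference is not significant.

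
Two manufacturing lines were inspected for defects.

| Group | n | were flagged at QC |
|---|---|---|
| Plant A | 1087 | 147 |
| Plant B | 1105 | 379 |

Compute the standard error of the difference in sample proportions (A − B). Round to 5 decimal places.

First, p̂₁ = 147/1087 = 0.1352; p̂₂ = 379/1105 = 0.3430.
The two standard errors are √(0.1352×0.8648/1087) = 0.01037 and √(0.3430×0.6570/1105) = 0.01428.
Because the samples are independent, SE_diff = √(0.01037² + 0.01428²) = 0.01765.

0.01765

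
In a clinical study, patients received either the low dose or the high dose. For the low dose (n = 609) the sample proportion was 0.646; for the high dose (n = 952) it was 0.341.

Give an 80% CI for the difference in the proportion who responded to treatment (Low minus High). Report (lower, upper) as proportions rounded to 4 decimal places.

(0.2733, 0.3367)

SE₁ = √(p̂₁(1−p̂₁)/n₁) = √(0.6460·0.3540/609) = 0.01938; SE₂ = √(0.3410·0.6590/952) = 0.01536.
Independent samples: SE of the difference = √(SE₁² + SE₂²) = √(0.0003755844 + 0.0002359296) = 0.02473.
z* for 80% confidence is 1.282, so the margin of error is 1.282 × 0.02473 = 0.03170.
Point estimate p̂₁ − p̂₂ = 0.6460 − 0.3410 = 0.3050.
0.3050 ± 0.03170 → (0.2733, 0.3367).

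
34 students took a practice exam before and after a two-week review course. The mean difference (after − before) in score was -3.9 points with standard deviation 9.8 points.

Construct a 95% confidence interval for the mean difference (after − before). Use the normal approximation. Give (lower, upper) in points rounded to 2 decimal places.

Paired design: SE = s_d/√n = 9.8/√34 = 1.6807.
z* = 1.960; margin of error = 1.960 × 1.6807 = 3.2942.
-3.9 ± 3.2942 → (-7.19, -0.61).

(-7.19, -0.61)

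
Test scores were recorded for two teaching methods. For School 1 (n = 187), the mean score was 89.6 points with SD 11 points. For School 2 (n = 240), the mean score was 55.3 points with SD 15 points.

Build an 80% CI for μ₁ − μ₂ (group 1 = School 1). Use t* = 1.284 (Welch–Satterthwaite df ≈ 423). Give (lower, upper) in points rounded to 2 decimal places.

(32.68, 35.92)

SE₁ = s₁/√n₁ = 11/√187 = 0.8044; SE₂ = 15/√240 = 0.9682.
Independent samples, unequal variances: SE_diff = √(SE₁² + SE₂²) = √(0.64705936 + 0.93741124) = 1.2588.
t* = 1.284, so margin of error = 1.284 × 1.2588 = 1.6163.
Difference in means = 89.6 − 55.3 = 34.3000.
34.3000 ± 1.6163 → (32.68, 35.92).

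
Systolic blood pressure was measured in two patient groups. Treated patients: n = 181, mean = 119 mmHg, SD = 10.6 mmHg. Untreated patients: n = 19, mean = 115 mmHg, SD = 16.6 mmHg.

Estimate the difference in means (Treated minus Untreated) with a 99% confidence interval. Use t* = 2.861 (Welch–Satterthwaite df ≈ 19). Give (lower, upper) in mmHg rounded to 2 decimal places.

Standard errors of each mean: 10.6/√181 = 0.7879 and 16.6/√19 = 3.8083.
SE(x̄₁ − x̄₂) = √(0.7879² + 3.8083²) = 3.8890 for independent samples with unequal variances.
With t* = 2.861, the margin is 2.861 × 3.8890 = 11.1264.
x̄₁ − x̄₂ = 119 − 115 = 4.0000; the interval is 4.0000 ± 11.1264 = (-7.13, 15.13).

(-7.13, 15.13)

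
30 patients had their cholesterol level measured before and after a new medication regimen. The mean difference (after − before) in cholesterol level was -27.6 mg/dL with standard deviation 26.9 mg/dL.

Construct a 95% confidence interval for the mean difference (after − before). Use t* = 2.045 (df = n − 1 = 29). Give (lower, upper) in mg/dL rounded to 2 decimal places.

Paired design: SE = s_d/√n = 26.9/√30 = 4.9112.
t* = 2.045; margin of error = 2.045 × 4.9112 = 10.0434.
-27.6 ± 10.0434 → (-37.64, -17.56).

(-37.64, -17.56)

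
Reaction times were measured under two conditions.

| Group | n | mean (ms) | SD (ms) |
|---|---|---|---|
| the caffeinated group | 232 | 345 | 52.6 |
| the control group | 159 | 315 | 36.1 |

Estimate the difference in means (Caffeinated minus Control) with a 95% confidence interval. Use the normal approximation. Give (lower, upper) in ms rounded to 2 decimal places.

SE₁ = s₁/√n₁ = 52.6/√232 = 3.4534; SE₂ = 36.1/√159 = 2.8629.
Independent samples, unequal variances: SE_diff = √(SE₁² + SE₂²) = √(11.92597156 + 8.19619641) = 4.4858.
z* = 1.960, so margin of error = 1.960 × 4.4858 = 8.7922.
Difference in means = 345 − 315 = 30.0000.
30.0000 ± 8.7922 → (21.21, 38.79).

(21.21, 38.79)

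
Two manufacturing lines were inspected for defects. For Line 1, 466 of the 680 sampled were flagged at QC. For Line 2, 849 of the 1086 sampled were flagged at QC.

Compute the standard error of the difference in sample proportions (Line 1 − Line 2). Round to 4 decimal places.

0.0218

First, p̂₁ = 466/680 = 0.6853; p̂₂ = 849/1086 = 0.7818.
The two standard errors are √(0.6853×0.3147/680) = 0.01781 and √(0.7818×0.2182/1086) = 0.01253.
Because the samples are independent, SE_diff = √(0.01781² + 0.01253²) = 0.02178.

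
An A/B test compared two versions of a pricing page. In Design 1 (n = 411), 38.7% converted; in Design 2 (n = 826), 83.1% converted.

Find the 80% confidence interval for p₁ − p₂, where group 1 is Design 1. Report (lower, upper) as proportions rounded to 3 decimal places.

Each SE is √(p̂(1−p̂)/n): √(0.3870·0.6130/411) = 0.02403 and √(0.8310·0.1690/826) = 0.01304.
SE(p̂₁ − p̂₂) = √(SE₁² + SE₂²) = √(0.0005774409 + 0.0001700416) = 0.02734, since the two samples are independent.
At 80% confidence z* = 1.282; margin = 1.282 × 0.02734 = 0.03505.
The difference is 0.3870 − 0.8310 = -0.4440, so the interval is -0.4440 ± 0.03505 = (-0.479, -0.409).

(-0.479, -0.409)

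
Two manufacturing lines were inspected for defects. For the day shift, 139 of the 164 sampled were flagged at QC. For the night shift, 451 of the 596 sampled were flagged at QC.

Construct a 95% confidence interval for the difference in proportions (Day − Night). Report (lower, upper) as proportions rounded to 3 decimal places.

First, p̂₁ = 139/164 = 0.8476; p̂₂ = 451/596 = 0.7567.
The two standard errors are √(0.8476×0.1524/164) = 0.02807 and √(0.7567×0.2433/596) = 0.01758.
Because the samples are independent, SE_diff = √(0.02807² + 0.01758²) = 0.03312.
Using z* = 1.960 for 95%, ME = 1.960 × 0.03312 = 0.06492.
p̂₁ − p̂₂ = 0.0909; interval 0.0909 ± 0.06492 gives (0.026, 0.156).

(0.026, 0.156)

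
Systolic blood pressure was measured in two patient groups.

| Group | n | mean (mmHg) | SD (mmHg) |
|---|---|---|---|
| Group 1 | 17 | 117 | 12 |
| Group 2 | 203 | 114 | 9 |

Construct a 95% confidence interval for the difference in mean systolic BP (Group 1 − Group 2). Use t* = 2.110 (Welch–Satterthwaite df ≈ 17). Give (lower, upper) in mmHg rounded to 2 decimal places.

(-3.28, 9.28)

SE₁ = s₁/√n₁ = 12/√17 = 2.9104; SE₂ = 9/√203 = 0.6317.
Independent samples, unequal variances: SE_diff = √(SE₁² + SE₂²) = √(8.47042816 + 0.39904489) = 2.9782.
t* = 2.110, so margin of error = 2.110 × 2.9782 = 6.2840.
Difference in means = 117 − 114 = 3.0000.
3.0000 ± 6.2840 → (-3.28, 9.28).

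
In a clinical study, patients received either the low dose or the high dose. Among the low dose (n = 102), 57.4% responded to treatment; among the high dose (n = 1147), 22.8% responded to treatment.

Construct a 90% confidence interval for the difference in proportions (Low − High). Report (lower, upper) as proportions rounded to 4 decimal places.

(0.2629, 0.4291)

Each SE is √(p̂(1−p̂)/n): √(0.5740·0.4260/102) = 0.04896 and √(0.2280·0.7720/1147) = 0.01239.
SE(p̂₁ − p̂₂) = √(SE₁² + SE₂²) = √(0.0023970816 + 0.0001535121) = 0.05050, since the two samples are independent.
At 90% confidence z* = 1.645; margin = 1.645 × 0.05050 = 0.08307.
The difference is 0.5740 − 0.2280 = 0.3460, so the interval is 0.3460 ± 0.08307 = (0.2629, 0.4291).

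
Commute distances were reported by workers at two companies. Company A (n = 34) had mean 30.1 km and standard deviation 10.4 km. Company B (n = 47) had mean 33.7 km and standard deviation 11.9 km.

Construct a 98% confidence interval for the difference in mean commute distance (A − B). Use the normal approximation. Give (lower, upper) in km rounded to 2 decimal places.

(-9.39, 2.19)

SE₁ = s₁/√n₁ = 10.4/√34 = 1.7836; SE₂ = 11.9/√47 = 1.7358.
Independent samples, unequal variances: SE_diff = √(SE₁² + SE₂²) = √(3.18122896 + 3.01300164) = 2.4888.
z* = 2.326, so margin of error = 2.326 × 2.4888 = 5.7889.
Difference in means = 30.1 − 33.7 = -3.6000.
-3.6000 ± 5.7889 → (-9.39, 2.19).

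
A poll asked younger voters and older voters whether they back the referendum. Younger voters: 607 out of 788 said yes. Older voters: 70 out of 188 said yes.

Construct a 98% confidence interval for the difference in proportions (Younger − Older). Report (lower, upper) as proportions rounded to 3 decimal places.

p̂₁ = 607/788 = 0.7703 and p̂₂ = 70/188 = 0.3723.
SE₁ = √(p̂₁(1−p̂₁)/n₁) = √(0.7703·0.2297/788) = 0.01498; SE₂ = √(0.3723·0.6277/188) = 0.03526.
Independent samples: SE of the difference = √(SE₁² + SE₂²) = √(0.0002244004 + 0.0012432676) = 0.03831.
z* for 98% confidence is 2.326, so the margin of error is 2.326 × 0.03831 = 0.08911.
Point estimate p̂₁ − p̂₂ = 0.7703 − 0.3723 = 0.3980.
0.3980 ± 0.08911 → (0.309, 0.487).

(0.309, 0.487)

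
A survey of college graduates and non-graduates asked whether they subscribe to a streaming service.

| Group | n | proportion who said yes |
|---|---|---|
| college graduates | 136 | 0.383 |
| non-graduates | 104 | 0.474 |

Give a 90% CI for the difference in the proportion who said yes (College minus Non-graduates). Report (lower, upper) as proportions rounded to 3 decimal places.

(-0.197, 0.015)

SE₁ = √(p̂₁(1−p̂₁)/n₁) = √(0.3830·0.6170/136) = 0.04168; SE₂ = √(0.4740·0.5260/104) = 0.04896.
Independent samples: SE of the difference = √(SE₁² + SE₂²) = √(0.0017372224 + 0.0023970816) = 0.06430.
z* for 90% confidence is 1.645, so the margin of error is 1.645 × 0.06430 = 0.10577.
Point estimate p̂₁ − p̂₂ = 0.3830 − 0.4740 = -0.0910.
-0.0910 ± 0.10577 → (-0.197, 0.015).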